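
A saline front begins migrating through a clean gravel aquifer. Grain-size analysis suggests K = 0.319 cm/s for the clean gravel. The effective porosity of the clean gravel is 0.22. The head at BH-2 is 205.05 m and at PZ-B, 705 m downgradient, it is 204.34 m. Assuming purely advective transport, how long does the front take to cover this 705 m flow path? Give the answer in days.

559

Convert K: 0.319 cm/s × 864 = 275.6 m/day.
Hydraulic gradient i = (205.05 − 204.34) / 705 = 0.71 / 705 = 0.001007.
Darcy flux q = K · i = 275.6 × 0.001007 = 0.2776 m/day.
Seepage velocity v = q / n_e = 0.2776 / 0.22 = 1.262 m/day.
Travel time t = L / v = 705 / 1.262 = 558.8 days.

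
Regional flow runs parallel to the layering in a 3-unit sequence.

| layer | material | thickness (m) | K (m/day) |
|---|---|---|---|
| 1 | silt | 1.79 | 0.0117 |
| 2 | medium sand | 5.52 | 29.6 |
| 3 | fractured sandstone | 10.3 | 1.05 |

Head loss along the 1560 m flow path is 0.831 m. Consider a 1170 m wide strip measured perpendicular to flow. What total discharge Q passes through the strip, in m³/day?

109

Flow is parallel to layering, so each bed carries its own Darcy discharge and the transmissivities add.
Σ(K_i·b_i) = 0.0117×1.79 + 29.6×5.52 + 1.05×10.3 = 174.2 m²/day.
Hydraulic gradient i = Δh / L = 0.831 / 1560 = 0.0005327.
Q = Σ(K_i·b_i) · W · i = 174.2 × 1170 × 0.0005327 = 108.6 m³/day.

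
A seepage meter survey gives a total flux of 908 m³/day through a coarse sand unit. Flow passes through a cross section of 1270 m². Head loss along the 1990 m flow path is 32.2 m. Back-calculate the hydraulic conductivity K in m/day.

Hydraulic gradient i = Δh / L = 32.2 / 1990 = 0.01618.
From Q = K·A·i, K = Q / (A·i) = 908 / (1270 × 0.01618) = 44.19 m/day.

44.2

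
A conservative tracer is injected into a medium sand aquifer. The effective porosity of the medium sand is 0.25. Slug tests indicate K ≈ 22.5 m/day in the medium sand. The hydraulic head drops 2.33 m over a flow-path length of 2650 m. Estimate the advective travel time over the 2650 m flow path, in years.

91.7

Hydraulic gradient i = Δh / L = 2.33 / 2650 = 0.0008792.
Darcy flux q = K · i = 22.50 × 0.0008792 = 0.01978 m/day.
Seepage velocity v = q / n_e = 0.01978 / 0.25 = 0.07913 m/day.
Travel time t = L / v = 2650 / 0.07913 = 33488 days = 91.69 years.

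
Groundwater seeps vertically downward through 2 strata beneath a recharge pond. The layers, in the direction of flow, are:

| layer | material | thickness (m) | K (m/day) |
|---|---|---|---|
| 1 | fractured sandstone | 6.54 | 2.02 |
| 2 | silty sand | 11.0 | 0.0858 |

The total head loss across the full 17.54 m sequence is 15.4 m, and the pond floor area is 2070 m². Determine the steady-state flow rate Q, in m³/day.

Flow is perpendicular to layering, so the layers act in series and the equivalent K is the thickness-weighted harmonic mean.
Total thickness L = 6.54 + 11.0 = 17.54 m.
Σ(b_i/K_i) = 6.54/2.02 + 11.0/0.0858 = 131.4 d.
K_eq = L / Σ(b_i/K_i) = 17.54 / 131.4 = 0.1334 m/day.
Q = K_eq · A · (Δh/L) = 0.1334 × 2070 × (15.4/17.54) = 242.5 m³/day.

243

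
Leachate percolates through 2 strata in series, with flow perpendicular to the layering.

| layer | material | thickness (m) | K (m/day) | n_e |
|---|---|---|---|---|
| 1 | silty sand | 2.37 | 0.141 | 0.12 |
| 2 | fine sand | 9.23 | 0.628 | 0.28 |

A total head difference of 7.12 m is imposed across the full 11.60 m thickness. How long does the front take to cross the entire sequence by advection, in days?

With flow normal to the layers, continuity requires the same specific discharge q through every layer.
Σ(b_i/K_i) = 2.37/0.141 + 9.23/0.628 = 31.51 d.
q = Δh / Σ(b_i/K_i) = 7.12 / 31.51 = 0.2260 m/day.
In each layer the seepage velocity is v_i = q/n_i, so the layer transit time is t_i = b_i·n_i / q:
  layer 1 (silty sand): t_1 = 2.37 × 0.12 / 0.2260 = 1.258 d
  layer 2 (fine sand): t_2 = 9.23 × 0.28 / 0.2260 = 11.44 d
Total t = Σ t_i = 12.69 days.

12.7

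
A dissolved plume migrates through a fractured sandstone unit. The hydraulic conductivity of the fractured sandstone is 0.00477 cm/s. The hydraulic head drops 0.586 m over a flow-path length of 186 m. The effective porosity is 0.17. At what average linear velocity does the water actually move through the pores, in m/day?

Convert K: 0.00477 cm/s × 864 = 4.121 m/day.
Hydraulic gradient i = Δh / L = 0.586 / 186 = 0.003151.
Darcy flux q = K · i = 4.121 × 0.003151 = 0.01298 m/day.
Seepage velocity v = q / n_e = 0.01298 / 0.17 = 0.07638 m/day.

0.0764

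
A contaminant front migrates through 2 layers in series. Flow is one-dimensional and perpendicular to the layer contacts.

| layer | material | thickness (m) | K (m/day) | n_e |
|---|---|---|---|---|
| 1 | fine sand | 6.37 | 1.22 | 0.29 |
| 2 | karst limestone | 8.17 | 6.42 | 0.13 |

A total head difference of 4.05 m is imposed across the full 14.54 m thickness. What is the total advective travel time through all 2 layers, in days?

4.67

With flow normal to the layers, continuity requires the same specific discharge q through every layer.
Σ(b_i/K_i) = 6.37/1.22 + 8.17/6.42 = 6.494 d.
q = Δh / Σ(b_i/K_i) = 4.05 / 6.494 = 0.6237 m/day.
In each layer the seepage velocity is v_i = q/n_i, so the layer transit time is t_i = b_i·n_i / q:
  layer 1 (fine sand): t_1 = 6.37 × 0.29 / 0.6237 = 2.962 d
  layer 2 (karst limestone): t_2 = 8.17 × 0.13 / 0.6237 = 1.703 d
Total t = Σ t_i = 4.665 days.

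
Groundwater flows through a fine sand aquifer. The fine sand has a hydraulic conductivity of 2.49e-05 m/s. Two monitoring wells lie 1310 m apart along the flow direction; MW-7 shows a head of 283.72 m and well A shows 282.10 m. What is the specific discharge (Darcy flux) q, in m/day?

0.00266

Convert K: 2.49e-05 m/s × 86400 = 2.151 m/day.
Hydraulic gradient i = (283.72 − 282.10) / 1310 = 1.62 / 1310 = 0.001237.
Specific discharge q = K · i = 2.151 × 0.001237 = 0.002660 m/day.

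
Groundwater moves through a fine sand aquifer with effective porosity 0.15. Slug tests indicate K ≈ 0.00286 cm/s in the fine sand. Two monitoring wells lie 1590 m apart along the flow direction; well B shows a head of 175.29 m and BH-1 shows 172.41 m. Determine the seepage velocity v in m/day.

Convert K: 0.00286 cm/s × 864 = 2.471 m/day.
Hydraulic gradient i = (175.29 − 172.41) / 1590 = 2.88 / 1590 = 0.001811.
Darcy flux q = K · i = 2.471 × 0.001811 = 0.004476 m/day.
Seepage velocity v = q / n_e = 0.004476 / 0.15 = 0.02984 m/day.

0.0298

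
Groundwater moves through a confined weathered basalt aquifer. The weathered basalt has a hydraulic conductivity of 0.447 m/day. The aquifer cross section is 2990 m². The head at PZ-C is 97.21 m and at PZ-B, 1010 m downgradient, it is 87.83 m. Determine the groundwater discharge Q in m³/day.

12.4

Hydraulic gradient i = (97.21 − 87.83) / 1010 = 9.38 / 1010 = 0.009287.
Darcy's law: Q = K · A · i = 0.4470 × 2990 × 0.009287 = 12.41 m³/day.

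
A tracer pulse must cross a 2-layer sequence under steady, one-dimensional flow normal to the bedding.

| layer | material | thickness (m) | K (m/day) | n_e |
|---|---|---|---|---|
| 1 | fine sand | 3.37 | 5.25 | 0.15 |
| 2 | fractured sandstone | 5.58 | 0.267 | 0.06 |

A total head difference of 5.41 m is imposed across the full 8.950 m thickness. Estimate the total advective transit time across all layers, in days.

With flow normal to the layers, continuity requires the same specific discharge q through every layer.
Σ(b_i/K_i) = 3.37/5.25 + 5.58/0.267 = 21.54 d.
q = Δh / Σ(b_i/K_i) = 5.41 / 21.54 = 0.2512 m/day.
In each layer the seepage velocity is v_i = q/n_i, so the layer transit time is t_i = b_i·n_i / q:
  layer 1 (fine sand): t_1 = 3.37 × 0.15 / 0.2512 = 2.013 d
  layer 2 (fractured sandstone): t_2 = 5.58 × 0.06 / 0.2512 = 1.333 d
Total t = Σ t_i = 3.346 days.

3.35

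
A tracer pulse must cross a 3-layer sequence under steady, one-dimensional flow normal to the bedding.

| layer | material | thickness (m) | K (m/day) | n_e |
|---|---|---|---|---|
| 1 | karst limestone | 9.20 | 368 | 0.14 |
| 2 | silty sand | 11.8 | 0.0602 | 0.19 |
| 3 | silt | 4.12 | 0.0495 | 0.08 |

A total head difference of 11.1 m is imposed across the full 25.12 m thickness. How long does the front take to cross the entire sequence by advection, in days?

With flow normal to the layers, continuity requires the same specific discharge q through every layer.
Σ(b_i/K_i) = 9.20/368 + 11.8/0.0602 + 4.12/0.0495 = 279.3 d.
q = Δh / Σ(b_i/K_i) = 11.1 / 279.3 = 0.03975 m/day.
In each layer the seepage velocity is v_i = q/n_i, so the layer transit time is t_i = b_i·n_i / q:
  layer 1 (karst limestone): t_1 = 9.20 × 0.14 / 0.03975 = 32.41 d
  layer 2 (silty sand): t_2 = 11.8 × 0.19 / 0.03975 = 56.41 d
  layer 3 (silt): t_3 = 4.12 × 0.08 / 0.03975 = 8.293 d
Total t = Σ t_i = 97.11 days.

97.1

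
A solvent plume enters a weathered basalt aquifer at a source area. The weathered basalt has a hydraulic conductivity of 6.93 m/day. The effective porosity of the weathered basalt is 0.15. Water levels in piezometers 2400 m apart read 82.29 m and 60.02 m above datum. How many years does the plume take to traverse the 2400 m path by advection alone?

15.3

Hydraulic gradient i = (82.29 − 60.02) / 2400 = 22.27 / 2400 = 0.009279.
Darcy flux q = K · i = 6.930 × 0.009279 = 0.06430 m/day.
Seepage velocity v = q / n_e = 0.06430 / 0.15 = 0.4287 m/day.
Travel time t = L / v = 2400 / 0.4287 = 5598 days = 15.33 years.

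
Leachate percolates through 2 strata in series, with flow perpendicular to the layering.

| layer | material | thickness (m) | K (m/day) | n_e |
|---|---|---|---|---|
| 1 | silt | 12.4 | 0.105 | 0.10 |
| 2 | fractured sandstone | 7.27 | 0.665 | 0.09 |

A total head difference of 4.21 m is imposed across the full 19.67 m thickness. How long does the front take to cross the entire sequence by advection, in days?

With flow normal to the layers, continuity requires the same specific discharge q through every layer.
Σ(b_i/K_i) = 12.4/0.105 + 7.27/0.665 = 129.0 d.
q = Δh / Σ(b_i/K_i) = 4.21 / 129.0 = 0.03263 m/day.
In each layer the seepage velocity is v_i = q/n_i, so the layer transit time is t_i = b_i·n_i / q:
  layer 1 (silt): t_1 = 12.4 × 0.10 / 0.03263 = 38.00 d
  layer 2 (fractured sandstone): t_2 = 7.27 × 0.09 / 0.03263 = 20.05 d
Total t = Σ t_i = 58.06 days.

58.1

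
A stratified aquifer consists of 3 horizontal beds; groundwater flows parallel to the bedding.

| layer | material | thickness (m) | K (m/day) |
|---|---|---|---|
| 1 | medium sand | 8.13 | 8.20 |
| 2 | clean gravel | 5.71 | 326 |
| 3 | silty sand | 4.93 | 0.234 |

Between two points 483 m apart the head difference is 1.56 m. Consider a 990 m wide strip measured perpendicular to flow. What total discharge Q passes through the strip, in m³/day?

6170

Flow is parallel to layering, so each bed carries its own Darcy discharge and the transmissivities add.
Σ(K_i·b_i) = 8.20×8.13 + 326×5.71 + 0.234×4.93 = 1929 m²/day.
Hydraulic gradient i = Δh / L = 1.56 / 483 = 0.003230.
Q = Σ(K_i·b_i) · W · i = 1929 × 990 × 0.003230 = 6169 m³/day.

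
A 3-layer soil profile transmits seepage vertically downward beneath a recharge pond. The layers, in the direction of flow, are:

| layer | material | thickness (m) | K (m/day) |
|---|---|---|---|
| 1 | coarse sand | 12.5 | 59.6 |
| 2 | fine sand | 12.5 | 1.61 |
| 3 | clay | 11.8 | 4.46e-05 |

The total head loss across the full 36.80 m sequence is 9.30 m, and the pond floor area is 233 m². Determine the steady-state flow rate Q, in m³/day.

Flow is perpendicular to layering, so the layers act in series and the equivalent K is the thickness-weighted harmonic mean.
Total thickness L = 12.5 + 12.5 + 11.8 = 36.80 m.
Σ(b_i/K_i) = 12.5/59.6 + 12.5/1.61 + 11.8/4.46e-05 = 2.646e+05 d.
K_eq = L / Σ(b_i/K_i) = 36.80 / 2.646e+05 = 0.0001391 m/day.
Q = K_eq · A · (Δh/L) = 0.0001391 × 233 × (9.30/36.80) = 0.008190 m³/day.

0.00819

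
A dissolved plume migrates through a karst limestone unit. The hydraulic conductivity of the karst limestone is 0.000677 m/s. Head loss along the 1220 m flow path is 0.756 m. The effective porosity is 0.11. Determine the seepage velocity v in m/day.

Convert K: 0.000677 m/s × 86400 = 58.49 m/day.
Hydraulic gradient i = Δh / L = 0.756 / 1220 = 0.0006197.
Darcy flux q = K · i = 58.49 × 0.0006197 = 0.03625 m/day.
Seepage velocity v = q / n_e = 0.03625 / 0.11 = 0.3295 m/day.

0.330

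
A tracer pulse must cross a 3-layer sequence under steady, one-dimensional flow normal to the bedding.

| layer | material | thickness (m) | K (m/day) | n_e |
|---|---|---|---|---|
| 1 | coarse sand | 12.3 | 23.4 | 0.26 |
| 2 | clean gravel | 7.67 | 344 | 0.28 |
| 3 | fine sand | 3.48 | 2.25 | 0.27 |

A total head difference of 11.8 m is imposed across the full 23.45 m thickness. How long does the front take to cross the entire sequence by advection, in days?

With flow normal to the layers, continuity requires the same specific discharge q through every layer.
Σ(b_i/K_i) = 12.3/23.4 + 7.67/344 + 3.48/2.25 = 2.095 d.
q = Δh / Σ(b_i/K_i) = 11.8 / 2.095 = 5.634 m/day.
In each layer the seepage velocity is v_i = q/n_i, so the layer transit time is t_i = b_i·n_i / q:
  layer 1 (coarse sand): t_1 = 12.3 × 0.26 / 5.634 = 0.5677 d
  layer 2 (clean gravel): t_2 = 7.67 × 0.28 / 5.634 = 0.3812 d
  layer 3 (fine sand): t_3 = 3.48 × 0.27 / 5.634 = 0.1668 d
Total t = Σ t_i = 1.116 days.

1.12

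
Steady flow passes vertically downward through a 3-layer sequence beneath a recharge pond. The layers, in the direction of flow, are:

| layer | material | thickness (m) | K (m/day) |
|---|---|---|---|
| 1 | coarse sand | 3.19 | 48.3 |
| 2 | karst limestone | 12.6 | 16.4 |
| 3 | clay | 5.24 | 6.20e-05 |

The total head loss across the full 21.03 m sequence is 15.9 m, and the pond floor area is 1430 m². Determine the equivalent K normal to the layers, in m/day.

Flow is perpendicular to layering, so the layers act in series and the equivalent K is the thickness-weighted harmonic mean.
Total thickness L = 3.19 + 12.6 + 5.24 = 21.03 m.
Σ(b_i/K_i) = 3.19/48.3 + 12.6/16.4 + 5.24/6.20e-05 = 84517 d.
K_eq = L / Σ(b_i/K_i) = 21.03 / 84517 = 0.0002488 m/day.

0.000249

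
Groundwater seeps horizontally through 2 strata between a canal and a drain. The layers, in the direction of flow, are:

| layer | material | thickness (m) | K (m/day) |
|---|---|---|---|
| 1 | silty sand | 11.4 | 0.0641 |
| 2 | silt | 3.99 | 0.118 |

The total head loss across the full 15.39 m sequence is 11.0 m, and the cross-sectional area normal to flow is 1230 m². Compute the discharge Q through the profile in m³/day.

Flow is perpendicular to layering, so the layers act in series and the equivalent K is the thickness-weighted harmonic mean.
Total thickness L = 11.4 + 3.99 = 15.39 m.
Σ(b_i/K_i) = 11.4/0.0641 + 3.99/0.118 = 211.7 d.
K_eq = L / Σ(b_i/K_i) = 15.39 / 211.7 = 0.07271 m/day.
Q = K_eq · A · (Δh/L) = 0.07271 × 1230 × (11.0/15.39) = 63.92 m³/day.

63.9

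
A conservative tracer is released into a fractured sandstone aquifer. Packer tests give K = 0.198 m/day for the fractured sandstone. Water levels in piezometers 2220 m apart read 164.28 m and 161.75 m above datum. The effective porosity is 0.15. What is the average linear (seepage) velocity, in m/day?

0.00150

Hydraulic gradient i = (164.28 − 161.75) / 2220 = 2.53 / 2220 = 0.001140.
Darcy flux q = K · i = 0.1980 × 0.001140 = 0.0002256 m/day.
Seepage velocity v = q / n_e = 0.0002256 / 0.15 = 0.001504 m/day.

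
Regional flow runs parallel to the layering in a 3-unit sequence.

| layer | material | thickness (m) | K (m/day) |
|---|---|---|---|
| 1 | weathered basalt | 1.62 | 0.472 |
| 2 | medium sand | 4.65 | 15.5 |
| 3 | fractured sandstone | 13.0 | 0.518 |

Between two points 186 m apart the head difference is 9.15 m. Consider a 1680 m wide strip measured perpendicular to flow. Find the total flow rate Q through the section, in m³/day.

6580

Flow is parallel to layering, so each bed carries its own Darcy discharge and the transmissivities add.
Σ(K_i·b_i) = 0.472×1.62 + 15.5×4.65 + 0.518×13.0 = 79.57 m²/day.
Hydraulic gradient i = Δh / L = 9.15 / 186 = 0.04919.
Q = Σ(K_i·b_i) · W · i = 79.57 × 1680 × 0.04919 = 6576 m³/day.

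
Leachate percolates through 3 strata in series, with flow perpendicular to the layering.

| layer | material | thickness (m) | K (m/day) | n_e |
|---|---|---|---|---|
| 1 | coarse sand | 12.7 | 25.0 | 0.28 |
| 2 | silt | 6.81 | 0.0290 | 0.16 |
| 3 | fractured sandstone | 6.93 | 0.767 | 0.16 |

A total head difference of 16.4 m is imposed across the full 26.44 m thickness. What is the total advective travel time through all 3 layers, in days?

85.7

With flow normal to the layers, continuity requires the same specific discharge q through every layer.
Σ(b_i/K_i) = 12.7/25.0 + 6.81/0.0290 + 6.93/0.767 = 244.4 d.
q = Δh / Σ(b_i/K_i) = 16.4 / 244.4 = 0.06711 m/day.
In each layer the seepage velocity is v_i = q/n_i, so the layer transit time is t_i = b_i·n_i / q:
  layer 1 (coarse sand): t_1 = 12.7 × 0.28 / 0.06711 = 52.99 d
  layer 2 (silt): t_2 = 6.81 × 0.16 / 0.06711 = 16.24 d
  layer 3 (fractured sandstone): t_3 = 6.93 × 0.16 / 0.06711 = 16.52 d
Total t = Σ t_i = 85.74 days.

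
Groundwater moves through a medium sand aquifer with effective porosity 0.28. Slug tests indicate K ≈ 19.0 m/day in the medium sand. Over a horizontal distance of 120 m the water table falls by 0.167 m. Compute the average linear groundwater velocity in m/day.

0.0944

Hydraulic gradient i = Δh / L = 0.167 / 120 = 0.001392.
Darcy flux q = K · i = 19.00 × 0.001392 = 0.02644 m/day.
Seepage velocity v = q / n_e = 0.02644 / 0.28 = 0.09443 m/day.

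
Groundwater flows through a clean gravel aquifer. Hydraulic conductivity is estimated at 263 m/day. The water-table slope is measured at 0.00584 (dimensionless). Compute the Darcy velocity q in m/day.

1.54

Hydraulic gradient i = 0.00584.
Specific discharge q = K · i = 263.0 × 0.005840 = 1.536 m/day.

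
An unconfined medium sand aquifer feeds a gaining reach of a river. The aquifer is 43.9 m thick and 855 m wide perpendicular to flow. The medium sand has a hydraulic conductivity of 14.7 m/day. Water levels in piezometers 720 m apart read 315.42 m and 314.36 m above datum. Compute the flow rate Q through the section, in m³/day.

812

Cross-sectional area A = 855 × 43.9 = 37534 m².
Hydraulic gradient i = (315.42 − 314.36) / 720 = 1.06 / 720 = 0.001472.
Darcy's law: Q = K · A · i = 14.70 × 37534 × 0.001472 = 812.3 m³/day.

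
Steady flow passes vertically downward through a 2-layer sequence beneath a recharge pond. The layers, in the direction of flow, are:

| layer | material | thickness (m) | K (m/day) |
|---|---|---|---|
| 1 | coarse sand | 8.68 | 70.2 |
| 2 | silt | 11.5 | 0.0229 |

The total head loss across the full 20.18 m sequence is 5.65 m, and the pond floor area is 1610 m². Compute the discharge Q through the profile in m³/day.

18.1

Flow is perpendicular to layering, so the layers act in series and the equivalent K is the thickness-weighted harmonic mean.
Total thickness L = 8.68 + 11.5 = 20.18 m.
Σ(b_i/K_i) = 8.68/70.2 + 11.5/0.0229 = 502.3 d.
K_eq = L / Σ(b_i/K_i) = 20.18 / 502.3 = 0.04017 m/day.
Q = K_eq · A · (Δh/L) = 0.04017 × 1610 × (5.65/20.18) = 18.11 m³/day.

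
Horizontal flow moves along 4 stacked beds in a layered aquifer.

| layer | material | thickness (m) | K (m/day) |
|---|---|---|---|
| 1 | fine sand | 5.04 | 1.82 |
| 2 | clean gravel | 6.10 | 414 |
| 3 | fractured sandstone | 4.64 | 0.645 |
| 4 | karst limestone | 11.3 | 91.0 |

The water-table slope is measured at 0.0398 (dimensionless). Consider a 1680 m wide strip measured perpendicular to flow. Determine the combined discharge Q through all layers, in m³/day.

238000

Flow is parallel to layering, so each bed carries its own Darcy discharge and the transmissivities add.
Σ(K_i·b_i) = 1.82×5.04 + 414×6.10 + 0.645×4.64 + 91.0×11.3 = 3566 m²/day.
Hydraulic gradient i = 0.0398.
Q = Σ(K_i·b_i) · W · i = 3566 × 1680 × 0.03980 = 2.384e+05 m³/day.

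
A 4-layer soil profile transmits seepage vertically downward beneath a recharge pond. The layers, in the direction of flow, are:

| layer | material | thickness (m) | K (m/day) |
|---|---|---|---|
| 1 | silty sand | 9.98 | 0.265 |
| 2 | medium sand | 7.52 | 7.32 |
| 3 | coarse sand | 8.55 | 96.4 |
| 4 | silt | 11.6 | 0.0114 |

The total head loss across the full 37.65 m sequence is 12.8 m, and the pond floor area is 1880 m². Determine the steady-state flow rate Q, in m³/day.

22.8

Flow is perpendicular to layering, so the layers act in series and the equivalent K is the thickness-weighted harmonic mean.
Total thickness L = 9.98 + 7.52 + 8.55 + 11.6 = 37.65 m.
Σ(b_i/K_i) = 9.98/0.265 + 7.52/7.32 + 8.55/96.4 + 11.6/0.0114 = 1056 d.
K_eq = L / Σ(b_i/K_i) = 37.65 / 1056 = 0.03564 m/day.
Q = K_eq · A · (Δh/L) = 0.03564 × 1880 × (12.8/37.65) = 22.78 m³/day.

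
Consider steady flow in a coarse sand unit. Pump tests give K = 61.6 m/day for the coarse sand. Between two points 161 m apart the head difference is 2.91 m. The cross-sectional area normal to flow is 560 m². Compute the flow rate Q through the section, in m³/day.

623

Hydraulic gradient i = Δh / L = 2.91 / 161 = 0.01807.
Darcy's law: Q = K · A · i = 61.60 × 560.0 × 0.01807 = 623.5 m³/day.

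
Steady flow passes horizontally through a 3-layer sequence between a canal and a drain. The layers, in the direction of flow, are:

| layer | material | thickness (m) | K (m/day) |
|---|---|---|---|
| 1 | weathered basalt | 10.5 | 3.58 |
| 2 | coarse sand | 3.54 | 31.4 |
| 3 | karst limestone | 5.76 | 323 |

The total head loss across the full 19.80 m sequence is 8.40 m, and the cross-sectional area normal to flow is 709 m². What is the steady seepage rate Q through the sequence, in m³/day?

1940

Flow is perpendicular to layering, so the layers act in series and the equivalent K is the thickness-weighted harmonic mean.
Total thickness L = 10.5 + 3.54 + 5.76 = 19.80 m.
Σ(b_i/K_i) = 10.5/3.58 + 3.54/31.4 + 5.76/323 = 3.064 d.
K_eq = L / Σ(b_i/K_i) = 19.80 / 3.064 = 6.463 m/day.
Q = K_eq · A · (Δh/L) = 6.463 × 709 × (8.40/19.80) = 1944 m³/day.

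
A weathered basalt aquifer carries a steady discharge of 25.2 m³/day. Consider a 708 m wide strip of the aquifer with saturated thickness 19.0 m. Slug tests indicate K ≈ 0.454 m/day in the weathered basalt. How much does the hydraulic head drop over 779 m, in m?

Cross-sectional area A = 708 × 19.0 = 13452 m².
From Q = K·A·i, i = Q / (K·A) = 25.2 / (0.4540 × 13452) = 0.004126.
Head loss Δh = i · L = 0.004126 × 779 = 3.214 m.

3.21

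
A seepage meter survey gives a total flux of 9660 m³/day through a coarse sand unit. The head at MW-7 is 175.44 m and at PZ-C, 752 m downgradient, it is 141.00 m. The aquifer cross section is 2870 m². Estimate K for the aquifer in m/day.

73.5

Hydraulic gradient i = (175.44 − 141.00) / 752 = 34.44 / 752 = 0.04580.
From Q = K·A·i, K = Q / (A·i) = 9660 / (2870 × 0.04580) = 73.49 m/day.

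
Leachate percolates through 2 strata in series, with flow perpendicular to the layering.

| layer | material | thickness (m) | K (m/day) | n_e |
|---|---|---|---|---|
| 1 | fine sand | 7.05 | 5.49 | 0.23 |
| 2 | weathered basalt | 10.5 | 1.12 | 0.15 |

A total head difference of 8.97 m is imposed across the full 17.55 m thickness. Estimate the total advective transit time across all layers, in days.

3.80

With flow normal to the layers, continuity requires the same specific discharge q through every layer.
Σ(b_i/K_i) = 7.05/5.49 + 10.5/1.12 = 10.66 d.
q = Δh / Σ(b_i/K_i) = 8.97 / 10.66 = 0.8415 m/day.
In each layer the seepage velocity is v_i = q/n_i, so the layer transit time is t_i = b_i·n_i / q:
  layer 1 (fine sand): t_1 = 7.05 × 0.23 / 0.8415 = 1.927 d
  layer 2 (weathered basalt): t_2 = 10.5 × 0.15 / 0.8415 = 1.872 d
Total t = Σ t_i = 3.798 days.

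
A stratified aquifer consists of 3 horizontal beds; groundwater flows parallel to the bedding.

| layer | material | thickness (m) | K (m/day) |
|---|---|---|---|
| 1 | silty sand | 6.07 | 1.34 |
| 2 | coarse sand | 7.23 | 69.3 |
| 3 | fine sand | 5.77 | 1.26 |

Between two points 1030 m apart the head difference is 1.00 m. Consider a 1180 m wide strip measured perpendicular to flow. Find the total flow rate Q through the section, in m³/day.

Flow is parallel to layering, so each bed carries its own Darcy discharge and the transmissivities add.
Σ(K_i·b_i) = 1.34×6.07 + 69.3×7.23 + 1.26×5.77 = 516.4 m²/day.
Hydraulic gradient i = Δh / L = 1.00 / 1030 = 0.0009709.
Q = Σ(K_i·b_i) · W · i = 516.4 × 1180 × 0.0009709 = 591.7 m³/day.

592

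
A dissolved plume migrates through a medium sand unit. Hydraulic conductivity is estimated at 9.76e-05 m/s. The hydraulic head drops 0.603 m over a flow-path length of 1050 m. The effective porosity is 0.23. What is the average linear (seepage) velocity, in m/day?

0.0211

Convert K: 9.76e-05 m/s × 86400 = 8.433 m/day.
Hydraulic gradient i = Δh / L = 0.603 / 1050 = 0.0005743.
Darcy flux q = K · i = 8.433 × 0.0005743 = 0.004843 m/day.
Seepage velocity v = q / n_e = 0.004843 / 0.23 = 0.02106 m/day.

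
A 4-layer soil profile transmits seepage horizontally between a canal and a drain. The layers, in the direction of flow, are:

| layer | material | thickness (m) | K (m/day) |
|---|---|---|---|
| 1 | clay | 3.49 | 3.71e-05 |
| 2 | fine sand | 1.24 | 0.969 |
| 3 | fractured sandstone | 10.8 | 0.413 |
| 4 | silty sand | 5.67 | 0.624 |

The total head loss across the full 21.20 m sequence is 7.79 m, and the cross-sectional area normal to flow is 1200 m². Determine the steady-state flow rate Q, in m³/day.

0.0993

Flow is perpendicular to layering, so the layers act in series and the equivalent K is the thickness-weighted harmonic mean.
Total thickness L = 3.49 + 1.24 + 10.8 + 5.67 = 21.20 m.
Σ(b_i/K_i) = 3.49/3.71e-05 + 1.24/0.969 + 10.8/0.413 + 5.67/0.624 = 94107 d.
K_eq = L / Σ(b_i/K_i) = 21.20 / 94107 = 0.0002253 m/day.
Q = K_eq · A · (Δh/L) = 0.0002253 × 1200 × (7.79/21.20) = 0.09933 m³/day.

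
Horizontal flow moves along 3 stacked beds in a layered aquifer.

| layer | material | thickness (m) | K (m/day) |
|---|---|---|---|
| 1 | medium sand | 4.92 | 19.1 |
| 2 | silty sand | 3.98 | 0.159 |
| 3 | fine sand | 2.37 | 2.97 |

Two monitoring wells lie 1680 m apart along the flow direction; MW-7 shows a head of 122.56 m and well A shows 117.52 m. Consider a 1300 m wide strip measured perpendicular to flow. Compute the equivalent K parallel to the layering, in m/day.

9.02

Flow is parallel to layering, so each bed carries its own Darcy discharge and the transmissivities add.
Σ(K_i·b_i) = 19.1×4.92 + 0.159×3.98 + 2.97×2.37 = 101.6 m²/day.
Total thickness b = 11.27 m, so K_eq = Σ(K_i·b_i)/b = 9.019 m/day.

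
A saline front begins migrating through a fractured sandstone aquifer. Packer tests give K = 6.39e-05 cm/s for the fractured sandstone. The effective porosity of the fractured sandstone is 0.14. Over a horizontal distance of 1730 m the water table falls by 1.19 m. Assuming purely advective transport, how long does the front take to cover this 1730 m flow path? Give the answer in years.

17500

Convert K: 6.39e-05 cm/s × 864 = 0.05521 m/day.
Hydraulic gradient i = Δh / L = 1.19 / 1730 = 0.0006879.
Darcy flux q = K · i = 0.05521 × 0.0006879 = 3.798e-05 m/day.
Seepage velocity v = q / n_e = 3.798e-05 / 0.14 = 0.0002713 m/day.
Travel time t = L / v = 1730 / 0.0002713 = 6.378e+06 days = 17461 years.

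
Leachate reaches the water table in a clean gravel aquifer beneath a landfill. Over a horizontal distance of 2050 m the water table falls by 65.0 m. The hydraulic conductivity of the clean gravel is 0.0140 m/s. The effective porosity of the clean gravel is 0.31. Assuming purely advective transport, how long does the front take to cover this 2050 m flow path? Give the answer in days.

16.6

Convert K: 0.0140 m/s × 86400 = 1210 m/day.
Hydraulic gradient i = Δh / L = 65.0 / 2050 = 0.03171.
Darcy flux q = K · i = 1210 × 0.03171 = 38.35 m/day.
Seepage velocity v = q / n_e = 38.35 / 0.31 = 123.7 m/day.
Travel time t = L / v = 2050 / 123.7 = 16.57 days.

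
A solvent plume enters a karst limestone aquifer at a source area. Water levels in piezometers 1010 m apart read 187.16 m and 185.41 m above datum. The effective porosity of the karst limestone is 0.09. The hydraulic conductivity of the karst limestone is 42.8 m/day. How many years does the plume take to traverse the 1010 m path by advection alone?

3.36

Hydraulic gradient i = (187.16 − 185.41) / 1010 = 1.75 / 1010 = 0.001733.
Darcy flux q = K · i = 42.80 × 0.001733 = 0.07416 m/day.
Seepage velocity v = q / n_e = 0.07416 / 0.09 = 0.8240 m/day.
Travel time t = L / v = 1010 / 0.8240 = 1226 days = 3.356 years.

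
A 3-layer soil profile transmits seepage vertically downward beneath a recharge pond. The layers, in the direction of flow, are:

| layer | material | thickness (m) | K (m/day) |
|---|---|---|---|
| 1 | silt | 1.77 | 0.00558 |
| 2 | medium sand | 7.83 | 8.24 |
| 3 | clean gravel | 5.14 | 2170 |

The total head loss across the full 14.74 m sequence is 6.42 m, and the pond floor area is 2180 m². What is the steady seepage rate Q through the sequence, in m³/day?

44.0

Flow is perpendicular to layering, so the layers act in series and the equivalent K is the thickness-weighted harmonic mean.
Total thickness L = 1.77 + 7.83 + 5.14 = 14.74 m.
Σ(b_i/K_i) = 1.77/0.00558 + 7.83/8.24 + 5.14/2170 = 318.2 d.
K_eq = L / Σ(b_i/K_i) = 14.74 / 318.2 = 0.04633 m/day.
Q = K_eq · A · (Δh/L) = 0.04633 × 2180 × (6.42/14.74) = 43.99 m³/day.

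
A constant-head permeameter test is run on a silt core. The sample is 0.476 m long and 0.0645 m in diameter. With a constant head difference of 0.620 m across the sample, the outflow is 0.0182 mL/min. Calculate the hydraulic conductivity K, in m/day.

Cross-sectional area A = π·(d/2)² = π × (0.0645/2)² = 0.003267 m².
Convert discharge: 0.0182 mL/min = 3.033e-10 m³/s.
Darcy's law rearranged: K = Q·L / (A·Δh) = 3.033e-10 × 0.476 / (0.003267 × 0.620) = 7.127e-08 m/s = 0.006158 m/day.

0.00616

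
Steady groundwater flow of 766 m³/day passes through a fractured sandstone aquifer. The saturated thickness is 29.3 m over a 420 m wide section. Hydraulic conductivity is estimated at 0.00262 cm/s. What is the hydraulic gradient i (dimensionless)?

0.0275

Convert K: 0.00262 cm/s × 864 = 2.264 m/day.
Cross-sectional area A = 420 × 29.3 = 12306 m².
From Q = K·A·i, i = Q / (K·A) = 766 / (2.264 × 12306) = 0.02750.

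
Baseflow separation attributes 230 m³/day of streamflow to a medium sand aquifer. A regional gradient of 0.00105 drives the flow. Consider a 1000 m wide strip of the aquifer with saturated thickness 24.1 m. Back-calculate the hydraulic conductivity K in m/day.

Cross-sectional area A = 1000 × 24.1 = 24100 m².
Hydraulic gradient i = 0.00105.
From Q = K·A·i, K = Q / (A·i) = 230 / (24100 × 0.001050) = 9.089 m/day.

9.09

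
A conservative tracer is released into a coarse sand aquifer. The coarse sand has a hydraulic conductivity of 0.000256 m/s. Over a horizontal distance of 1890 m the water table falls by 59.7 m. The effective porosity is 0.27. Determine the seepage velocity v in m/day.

Convert K: 0.000256 m/s × 86400 = 22.12 m/day.
Hydraulic gradient i = Δh / L = 59.7 / 1890 = 0.03159.
Darcy flux q = K · i = 22.12 × 0.03159 = 0.6987 m/day.
Seepage velocity v = q / n_e = 0.6987 / 0.27 = 2.588 m/day.

2.59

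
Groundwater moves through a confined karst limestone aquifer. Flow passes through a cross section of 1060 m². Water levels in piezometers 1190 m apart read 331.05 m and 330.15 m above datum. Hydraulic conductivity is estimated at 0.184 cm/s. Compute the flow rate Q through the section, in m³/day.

Convert K: 0.184 cm/s × 864 = 159.0 m/day.
Hydraulic gradient i = (331.05 − 330.15) / 1190 = 0.9 / 1190 = 0.0007563.
Darcy's law: Q = K · A · i = 159.0 × 1060 × 0.0007563 = 127.4 m³/day.

127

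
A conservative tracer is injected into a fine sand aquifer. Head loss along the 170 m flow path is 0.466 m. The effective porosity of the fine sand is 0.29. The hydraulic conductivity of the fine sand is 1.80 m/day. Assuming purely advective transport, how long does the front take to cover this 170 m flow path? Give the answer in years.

Hydraulic gradient i = Δh / L = 0.466 / 170 = 0.002741.
Darcy flux q = K · i = 1.800 × 0.002741 = 0.004934 m/day.
Seepage velocity v = q / n_e = 0.004934 / 0.29 = 0.01701 m/day.
Travel time t = L / v = 170 / 0.01701 = 9992 days = 27.36 years.

27.4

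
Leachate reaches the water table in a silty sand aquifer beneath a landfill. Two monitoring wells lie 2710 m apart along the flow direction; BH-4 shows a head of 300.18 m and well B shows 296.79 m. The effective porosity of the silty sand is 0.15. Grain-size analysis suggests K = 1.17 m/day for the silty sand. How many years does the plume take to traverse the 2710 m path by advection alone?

Hydraulic gradient i = (300.18 − 296.79) / 2710 = 3.39 / 2710 = 0.001251.
Darcy flux q = K · i = 1.170 × 0.001251 = 0.001464 m/day.
Seepage velocity v = q / n_e = 0.001464 / 0.15 = 0.009757 m/day.
Travel time t = L / v = 2710 / 0.009757 = 2.777e+05 days = 760.4 years.

760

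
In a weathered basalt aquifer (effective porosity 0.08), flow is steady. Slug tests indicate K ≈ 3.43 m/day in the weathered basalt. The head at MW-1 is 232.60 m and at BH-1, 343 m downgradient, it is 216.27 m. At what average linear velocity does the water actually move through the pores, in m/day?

Hydraulic gradient i = (232.60 − 216.27) / 343 = 16.33 / 343 = 0.04761.
Darcy flux q = K · i = 3.430 × 0.04761 = 0.1633 m/day.
Seepage velocity v = q / n_e = 0.1633 / 0.08 = 2.041 m/day.

2.04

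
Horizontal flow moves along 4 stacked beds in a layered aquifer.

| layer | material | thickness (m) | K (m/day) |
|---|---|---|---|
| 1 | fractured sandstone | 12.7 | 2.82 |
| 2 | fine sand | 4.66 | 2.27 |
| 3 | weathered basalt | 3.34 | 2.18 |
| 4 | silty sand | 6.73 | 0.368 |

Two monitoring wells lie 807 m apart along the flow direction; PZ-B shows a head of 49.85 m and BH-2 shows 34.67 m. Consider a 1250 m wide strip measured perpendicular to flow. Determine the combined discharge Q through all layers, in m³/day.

1320

Flow is parallel to layering, so each bed carries its own Darcy discharge and the transmissivities add.
Σ(K_i·b_i) = 2.82×12.7 + 2.27×4.66 + 2.18×3.34 + 0.368×6.73 = 56.15 m²/day.
Hydraulic gradient i = (49.85 − 34.67) / 807 = 15.18 / 807 = 0.01881.
Q = Σ(K_i·b_i) · W · i = 56.15 × 1250 × 0.01881 = 1320 m³/day.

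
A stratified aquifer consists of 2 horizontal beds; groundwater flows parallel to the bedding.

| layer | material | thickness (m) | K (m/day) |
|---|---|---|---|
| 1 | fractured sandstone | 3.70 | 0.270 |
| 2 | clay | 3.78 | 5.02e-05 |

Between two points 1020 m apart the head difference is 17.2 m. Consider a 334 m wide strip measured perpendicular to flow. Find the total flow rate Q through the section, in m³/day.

Flow is parallel to layering, so each bed carries its own Darcy discharge and the transmissivities add.
Σ(K_i·b_i) = 0.270×3.70 + 5.02e-05×3.78 = 0.9992 m²/day.
Hydraulic gradient i = Δh / L = 17.2 / 1020 = 0.01686.
Q = Σ(K_i·b_i) · W · i = 0.9992 × 334 × 0.01686 = 5.628 m³/day.

5.63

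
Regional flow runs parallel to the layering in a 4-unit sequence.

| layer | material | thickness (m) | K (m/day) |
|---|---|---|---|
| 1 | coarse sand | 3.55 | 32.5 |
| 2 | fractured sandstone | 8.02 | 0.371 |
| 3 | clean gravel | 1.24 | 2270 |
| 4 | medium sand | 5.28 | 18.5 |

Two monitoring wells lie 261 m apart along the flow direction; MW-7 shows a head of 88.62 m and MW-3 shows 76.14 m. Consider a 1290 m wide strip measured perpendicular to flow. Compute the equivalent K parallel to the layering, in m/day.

Flow is parallel to layering, so each bed carries its own Darcy discharge and the transmissivities add.
Σ(K_i·b_i) = 32.5×3.55 + 0.371×8.02 + 2270×1.24 + 18.5×5.28 = 3031 m²/day.
Total thickness b = 18.09 m, so K_eq = Σ(K_i·b_i)/b = 167.5 m/day.

168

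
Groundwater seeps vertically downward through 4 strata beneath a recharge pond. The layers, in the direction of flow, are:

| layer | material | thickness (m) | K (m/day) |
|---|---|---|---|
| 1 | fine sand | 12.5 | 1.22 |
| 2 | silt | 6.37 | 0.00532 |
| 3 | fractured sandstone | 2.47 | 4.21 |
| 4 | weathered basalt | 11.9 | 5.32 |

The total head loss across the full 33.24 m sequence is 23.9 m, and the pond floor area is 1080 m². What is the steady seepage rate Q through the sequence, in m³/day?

21.3

Flow is perpendicular to layering, so the layers act in series and the equivalent K is the thickness-weighted harmonic mean.
Total thickness L = 12.5 + 6.37 + 2.47 + 11.9 = 33.24 m.
Σ(b_i/K_i) = 12.5/1.22 + 6.37/0.00532 + 2.47/4.21 + 11.9/5.32 = 1210 d.
K_eq = L / Σ(b_i/K_i) = 33.24 / 1210 = 0.02746 m/day.
Q = K_eq · A · (Δh/L) = 0.02746 × 1080 × (23.9/33.24) = 21.32 m³/day.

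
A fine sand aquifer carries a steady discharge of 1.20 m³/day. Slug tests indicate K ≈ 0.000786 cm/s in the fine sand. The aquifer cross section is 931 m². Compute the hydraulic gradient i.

0.00190

Convert K: 0.000786 cm/s × 864 = 0.6791 m/day.
From Q = K·A·i, i = Q / (K·A) = 1.20 / (0.6791 × 931.0) = 0.001898.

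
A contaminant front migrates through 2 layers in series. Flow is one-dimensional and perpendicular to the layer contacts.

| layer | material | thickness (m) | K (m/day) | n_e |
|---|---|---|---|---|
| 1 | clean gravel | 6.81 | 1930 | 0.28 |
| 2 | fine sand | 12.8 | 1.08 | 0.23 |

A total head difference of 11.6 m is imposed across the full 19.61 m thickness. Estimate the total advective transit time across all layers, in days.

4.96

With flow normal to the layers, continuity requires the same specific discharge q through every layer.
Σ(b_i/K_i) = 6.81/1930 + 12.8/1.08 = 11.86 d.
q = Δh / Σ(b_i/K_i) = 11.6 / 11.86 = 0.9785 m/day.
In each layer the seepage velocity is v_i = q/n_i, so the layer transit time is t_i = b_i·n_i / q:
  layer 1 (clean gravel): t_1 = 6.81 × 0.28 / 0.9785 = 1.949 d
  layer 2 (fine sand): t_2 = 12.8 × 0.23 / 0.9785 = 3.009 d
Total t = Σ t_i = 4.958 days.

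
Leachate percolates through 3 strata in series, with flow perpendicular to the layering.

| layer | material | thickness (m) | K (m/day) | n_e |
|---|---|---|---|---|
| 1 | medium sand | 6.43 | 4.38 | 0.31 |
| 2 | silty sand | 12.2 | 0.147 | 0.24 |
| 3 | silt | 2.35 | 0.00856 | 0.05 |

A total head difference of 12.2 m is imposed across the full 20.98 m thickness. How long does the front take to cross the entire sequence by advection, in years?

With flow normal to the layers, continuity requires the same specific discharge q through every layer.
Σ(b_i/K_i) = 6.43/4.38 + 12.2/0.147 + 2.35/0.00856 = 359.0 d.
q = Δh / Σ(b_i/K_i) = 12.2 / 359.0 = 0.03398 m/day.
In each layer the seepage velocity is v_i = q/n_i, so the layer transit time is t_i = b_i·n_i / q:
  layer 1 (medium sand): t_1 = 6.43 × 0.31 / 0.03398 = 58.65 d
  layer 2 (silty sand): t_2 = 12.2 × 0.24 / 0.03398 = 86.16 d
  layer 3 (silt): t_3 = 2.35 × 0.05 / 0.03398 = 3.458 d
Total t = Σ t_i = 148.3 days = 0.4059 years.

0.406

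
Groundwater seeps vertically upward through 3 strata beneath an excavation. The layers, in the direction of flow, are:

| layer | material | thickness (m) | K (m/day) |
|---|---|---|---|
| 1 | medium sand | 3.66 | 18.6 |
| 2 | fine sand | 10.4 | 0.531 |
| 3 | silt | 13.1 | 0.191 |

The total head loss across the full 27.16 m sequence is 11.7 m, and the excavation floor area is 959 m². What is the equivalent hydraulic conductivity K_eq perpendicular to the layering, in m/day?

0.307

Flow is perpendicular to layering, so the layers act in series and the equivalent K is the thickness-weighted harmonic mean.
Total thickness L = 3.66 + 10.4 + 13.1 = 27.16 m.
Σ(b_i/K_i) = 3.66/18.6 + 10.4/0.531 + 13.1/0.191 = 88.37 d.
K_eq = L / Σ(b_i/K_i) = 27.16 / 88.37 = 0.3073 m/day.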